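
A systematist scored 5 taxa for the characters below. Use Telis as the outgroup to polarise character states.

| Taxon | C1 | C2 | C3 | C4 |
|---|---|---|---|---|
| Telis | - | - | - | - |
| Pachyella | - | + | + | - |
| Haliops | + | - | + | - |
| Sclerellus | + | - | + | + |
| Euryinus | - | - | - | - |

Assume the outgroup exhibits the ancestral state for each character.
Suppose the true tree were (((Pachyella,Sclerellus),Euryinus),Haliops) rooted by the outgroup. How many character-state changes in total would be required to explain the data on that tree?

6

Map each character onto (((Pachyella,Sclerellus),Euryinus),Haliops) (rooted by Telis) and count the minimum state changes it requires (Fitch parsimony):
C1: 2; C2: 1; C3: 2; C4: 1.
Total tree length = 6.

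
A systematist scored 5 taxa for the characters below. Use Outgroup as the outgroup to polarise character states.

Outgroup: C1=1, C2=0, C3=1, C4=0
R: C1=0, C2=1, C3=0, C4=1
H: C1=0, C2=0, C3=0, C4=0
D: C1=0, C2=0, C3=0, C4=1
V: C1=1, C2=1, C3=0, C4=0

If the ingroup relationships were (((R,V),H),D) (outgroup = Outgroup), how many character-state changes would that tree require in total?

Map each character onto (((R,V),H),D) (rooted by Outgroup) and count the minimum state changes it requires (Fitch parsimony):
C1: 2; C2: 1; C3: 1; C4: 2.
Total tree length = 6.

6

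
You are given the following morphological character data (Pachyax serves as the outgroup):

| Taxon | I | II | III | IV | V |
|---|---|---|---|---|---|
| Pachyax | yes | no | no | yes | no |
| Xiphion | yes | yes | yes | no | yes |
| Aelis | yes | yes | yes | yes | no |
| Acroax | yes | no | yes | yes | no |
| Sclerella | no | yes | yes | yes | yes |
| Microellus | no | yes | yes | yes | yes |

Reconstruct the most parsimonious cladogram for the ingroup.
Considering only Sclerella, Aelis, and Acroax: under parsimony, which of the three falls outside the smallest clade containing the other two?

Character polarity is set by the outgroup: the derived state is whichever differs from the outgroup's state, so for I, IV the derived state is 'no', and for the remaining characters it is 'yes'.
I: derived state 'no' in Microellus and Sclerella only — synapomorphy for {Microellus, Sclerella}.
II: derived state 'yes' in Aelis, Microellus, Sclerella, and Xiphion only — synapomorphy for {Aelis, Microellus, Sclerella, Xiphion}.
All ingroup taxa share the derived state 'yes' for III; it defines the ingroup but does not resolve relationships within it.
IV (derived state 'no') is unique to Xiphion (autapomorphy; uninformative for grouping).
Only Microellus, Sclerella, and Xiphion show the derived state 'yes' for V, supporting them as a clade.
Most parsimonious ingroup topology: (((Xiphion,(Sclerella,Microellus)),Aelis),Acroax).
Aelis and Sclerella share a more recent common ancestor with each other than either does with Acroax, so Acroax is the least closely related of the three.

Acroax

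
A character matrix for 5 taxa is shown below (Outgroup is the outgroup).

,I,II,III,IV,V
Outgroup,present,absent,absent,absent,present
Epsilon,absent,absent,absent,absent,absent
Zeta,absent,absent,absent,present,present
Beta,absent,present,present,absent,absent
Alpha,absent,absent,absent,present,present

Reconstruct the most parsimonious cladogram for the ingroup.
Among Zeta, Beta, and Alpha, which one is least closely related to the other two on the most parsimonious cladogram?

Character polarity is set by the outgroup: the derived state is whichever differs from the outgroup's state, so for I, V the derived state is 'absent', and for the remaining characters it is 'present'.
All ingroup taxa share the derived state 'absent' for I; it defines the ingroup but does not resolve relationships within it.
II (derived state 'present') is unique to Beta (autapomorphy; uninformative for grouping).
III: derived state 'present' in Beta only — an autapomorphy, so it tells us nothing about relationships among taxa.
IV (derived state 'present') is shared by Alpha and Zeta — a synapomorphy uniting that clade.
Only Beta and Epsilon show the derived state 'absent' for V, supporting them as a clade.
Most parsimonious ingroup topology: ((Epsilon,Beta),(Zeta,Alpha)).
Zeta and Alpha share a more recent common ancestor with each other than either does with Beta, so Beta is the least closely related of the three.

Beta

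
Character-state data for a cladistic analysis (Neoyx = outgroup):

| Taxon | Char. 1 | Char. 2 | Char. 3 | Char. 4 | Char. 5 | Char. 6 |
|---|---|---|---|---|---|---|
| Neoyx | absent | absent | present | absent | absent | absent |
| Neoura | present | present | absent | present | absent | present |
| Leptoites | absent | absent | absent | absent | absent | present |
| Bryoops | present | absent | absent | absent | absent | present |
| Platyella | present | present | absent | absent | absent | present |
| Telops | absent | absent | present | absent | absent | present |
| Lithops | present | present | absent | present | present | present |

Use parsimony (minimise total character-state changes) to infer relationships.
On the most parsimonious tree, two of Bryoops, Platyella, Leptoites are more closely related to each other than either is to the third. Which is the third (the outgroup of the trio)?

Leptoites

Character polarity is set by the outgroup: the derived state is whichever differs from the outgroup's state, so for Char. 3 the derived state is 'absent', and for the remaining characters it is 'present'.
Char. 1: derived state 'present' in Bryoops, Lithops, Neoura, and Platyella only — synapomorphy for {Bryoops, Lithops, Neoura, Platyella}.
Char. 2 (derived state 'present') is shared by Lithops, Neoura, and Platyella — a synapomorphy uniting that clade.
Char. 3 (derived state 'absent') is shared by Bryoops, Leptoites, Lithops, Neoura, and Platyella — a synapomorphy uniting that clade.
Char. 4: derived state 'present' in Lithops and Neoura only — synapomorphy for {Lithops, Neoura}.
Char. 5 (derived state 'present') is unique to Lithops (autapomorphy; uninformative for grouping).
All ingroup taxa share the derived state 'present' for Char. 6; it defines the ingroup but does not resolve relationships within it.
Most parsimonious ingroup topology: (((((Neoura,Lithops),Platyella),Bryoops),Leptoites),Telops).
Platyella and Bryoops share a more recent common ancestor with each other than either does with Leptoites, so Leptoites is the least closely related of the three.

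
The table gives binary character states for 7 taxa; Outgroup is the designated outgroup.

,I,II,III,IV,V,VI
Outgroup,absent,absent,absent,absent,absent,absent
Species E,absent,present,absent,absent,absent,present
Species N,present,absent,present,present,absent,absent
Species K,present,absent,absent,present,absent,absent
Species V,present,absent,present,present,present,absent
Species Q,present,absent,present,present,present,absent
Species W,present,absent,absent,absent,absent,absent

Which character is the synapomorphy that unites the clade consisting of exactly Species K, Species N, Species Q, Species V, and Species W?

I

The outgroup has state 'absent' for every character, so 'present' is the derived state throughout.
Only Species K, Species N, Species Q, Species V, and Species W show the derived state 'present' for I, supporting them as a clade.
II: derived state 'present' in Species E only — an autapomorphy, so it tells us nothing about relationships among taxa.
III (derived state 'present') is shared by Species N, Species Q, and Species V — a synapomorphy uniting that clade.
IV (derived state 'present') is shared by Species K, Species N, Species Q, and Species V — a synapomorphy uniting that clade.
Only Species Q and Species V show the derived state 'present' for V, supporting them as a clade.
VI: derived state 'present' in Species E only — an autapomorphy, so it tells us nothing about relationships among taxa.
Most parsimonious ingroup topology: (Species E,(((Species N,(Species V,Species Q)),Species K),Species W)).
The clade {Species K, Species N, Species Q, Species V, Species W} is supported by I: its derived state 'present' occurs in exactly those taxa and in no other taxon (including the outgroup).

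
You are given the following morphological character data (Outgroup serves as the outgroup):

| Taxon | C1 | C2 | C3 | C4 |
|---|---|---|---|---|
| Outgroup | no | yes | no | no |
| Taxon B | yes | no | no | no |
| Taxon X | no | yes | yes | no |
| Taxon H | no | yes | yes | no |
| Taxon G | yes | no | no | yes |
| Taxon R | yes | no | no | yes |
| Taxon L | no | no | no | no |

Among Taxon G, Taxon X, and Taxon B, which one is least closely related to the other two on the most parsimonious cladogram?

Taxon X

Character polarity is set by the outgroup: the derived state is whichever differs from the outgroup's state, so for C2 the derived state is 'no', and for the remaining characters it is 'yes'.
Only Taxon B, Taxon G, and Taxon R show the derived state 'yes' for C1, supporting them as a clade.
C2 (derived state 'no') is shared by Taxon B, Taxon G, Taxon L, and Taxon R — a synapomorphy uniting that clade.
C3: derived state 'yes' in Taxon H and Taxon X only — synapomorphy for {Taxon H, Taxon X}.
C4 (derived state 'yes') is shared by Taxon G and Taxon R — a synapomorphy uniting that clade.
Most parsimonious ingroup topology: (((Taxon B,(Taxon G,Taxon R)),Taxon L),(Taxon X,Taxon H)).
Taxon B and Taxon G share a more recent common ancestor with each other than either does with Taxon X, so Taxon X is the least closely related of the three.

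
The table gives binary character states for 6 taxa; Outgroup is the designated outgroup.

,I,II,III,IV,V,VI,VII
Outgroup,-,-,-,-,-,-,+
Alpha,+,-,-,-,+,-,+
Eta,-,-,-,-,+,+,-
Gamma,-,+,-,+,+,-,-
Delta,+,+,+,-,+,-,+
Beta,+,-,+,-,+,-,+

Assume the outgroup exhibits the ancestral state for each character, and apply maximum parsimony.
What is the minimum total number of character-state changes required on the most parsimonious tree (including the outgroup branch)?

8

Character polarity is set by the outgroup: the derived state is whichever differs from the outgroup's state, so for VII the derived state is '-', and for the remaining characters it is '+'.
I (derived state '+') is shared by Alpha, Beta, and Delta — a synapomorphy uniting that clade.
II (state '+') occurs in Delta and Gamma but conflicts with the nesting implied by the other characters — most parsimoniously interpreted as homoplasy.
III: derived state '+' in Beta and Delta only — synapomorphy for {Beta, Delta}.
IV (derived state '+') is unique to Gamma (autapomorphy; uninformative for grouping).
All ingroup taxa share the derived state '+' for V; it defines the ingroup but does not resolve relationships within it.
VI (derived state '+') is unique to Eta (autapomorphy; uninformative for grouping).
Only Eta and Gamma show the derived state '-' for VII, supporting them as a clade.
Most parsimonious ingroup topology: ((Alpha,(Delta,Beta)),(Eta,Gamma)).
Changes per character on this tree: I: 1; II: 2; III: 1; IV: 1; V: 1; VI: 1; VII: 1.
Total = 8.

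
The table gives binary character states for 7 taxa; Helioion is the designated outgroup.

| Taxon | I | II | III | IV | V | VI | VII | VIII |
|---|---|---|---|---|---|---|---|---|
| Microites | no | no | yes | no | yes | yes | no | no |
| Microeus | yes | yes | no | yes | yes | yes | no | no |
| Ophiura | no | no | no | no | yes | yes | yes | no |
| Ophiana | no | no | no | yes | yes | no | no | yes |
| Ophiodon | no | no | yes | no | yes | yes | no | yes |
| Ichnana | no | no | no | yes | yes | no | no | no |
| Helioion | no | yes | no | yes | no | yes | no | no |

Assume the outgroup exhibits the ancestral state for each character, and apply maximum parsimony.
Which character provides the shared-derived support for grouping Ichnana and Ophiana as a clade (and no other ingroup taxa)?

Character polarity is set by the outgroup: the derived state is whichever differs from the outgroup's state, so for II, IV, VI the derived state is 'no', and for the remaining characters it is 'yes'.
I (derived state 'yes') is unique to Microeus (autapomorphy; uninformative for grouping).
Only Ichnana, Microites, Ophiana, Ophiodon, and Ophiura show the derived state 'no' for II, supporting them as a clade.
III: derived state 'yes' in Microites and Ophiodon only — synapomorphy for {Microites, Ophiodon}.
IV (derived state 'no') is shared by Microites, Ophiodon, and Ophiura — a synapomorphy uniting that clade.
V (derived state 'yes') is shared by all ingroup taxa — unites the whole ingroup.
VI (derived state 'no') is shared by Ichnana and Ophiana — a synapomorphy uniting that clade.
VII (derived state 'yes') is unique to Ophiura (autapomorphy; uninformative for grouping).
VIII (state 'yes') occurs in Ophiana and Ophiodon but conflicts with the nesting implied by the other characters — most parsimoniously interpreted as homoplasy.
Most parsimonious ingroup topology: (((Ophiura,(Ophiodon,Microites)),(Ichnana,Ophiana)),Microeus).
The clade {Ichnana, Ophiana} is supported by VI: its derived state 'no' occurs in exactly those taxa and in no other taxon (including the outgroup).

VI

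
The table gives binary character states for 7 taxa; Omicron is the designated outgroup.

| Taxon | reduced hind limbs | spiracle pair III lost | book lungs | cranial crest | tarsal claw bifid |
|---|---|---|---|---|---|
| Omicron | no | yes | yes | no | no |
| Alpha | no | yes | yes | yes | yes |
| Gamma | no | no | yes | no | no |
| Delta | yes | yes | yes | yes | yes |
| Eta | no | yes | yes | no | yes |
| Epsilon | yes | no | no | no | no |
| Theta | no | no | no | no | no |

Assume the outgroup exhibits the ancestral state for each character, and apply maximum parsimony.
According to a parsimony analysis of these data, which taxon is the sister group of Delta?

Character polarity is set by the outgroup: the derived state is whichever differs from the outgroup's state, so for spiracle pair III lost, book lungs the derived state is 'no', and for the remaining characters it is 'yes'.
reduced hind limbs (state 'yes') occurs in Delta and Epsilon but conflicts with the nesting implied by the other characters — most parsimoniously interpreted as homoplasy.
Only Epsilon, Gamma, and Theta show the derived state 'no' for spiracle pair III lost, supporting them as a clade.
book lungs: derived state 'no' in Epsilon and Theta only — synapomorphy for {Epsilon, Theta}.
cranial crest (derived state 'yes') is shared by Alpha and Delta — a synapomorphy uniting that clade.
tarsal claw bifid (derived state 'yes') is shared by Alpha, Delta, and Eta — a synapomorphy uniting that clade.
Most parsimonious ingroup topology: (((Alpha,Delta),Eta),(Gamma,(Epsilon,Theta))).
Delta and Alpha form a cherry on this tree, so they are sister taxa.

Alpha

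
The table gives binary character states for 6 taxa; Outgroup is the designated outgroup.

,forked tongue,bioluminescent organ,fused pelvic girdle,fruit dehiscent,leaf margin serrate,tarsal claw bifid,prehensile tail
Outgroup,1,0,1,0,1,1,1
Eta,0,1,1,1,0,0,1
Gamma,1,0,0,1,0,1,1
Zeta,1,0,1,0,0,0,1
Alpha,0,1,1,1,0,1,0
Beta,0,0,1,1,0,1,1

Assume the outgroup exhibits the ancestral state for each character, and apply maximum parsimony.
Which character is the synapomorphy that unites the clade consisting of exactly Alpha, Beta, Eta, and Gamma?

fruit dehiscent

Character polarity is set by the outgroup: the derived state is whichever differs from the outgroup's state, so for forked tongue, fused pelvic girdle, leaf margin serrate, tarsal claw bifid, prehensile tail the derived state is '0', and for the remaining characters it is '1'.
forked tongue (derived state '0') is shared by Alpha, Beta, and Eta — a synapomorphy uniting that clade.
bioluminescent organ: derived state '1' in Alpha and Eta only — synapomorphy for {Alpha, Eta}.
fused pelvic girdle (derived state '0') is unique to Gamma (autapomorphy; uninformative for grouping).
fruit dehiscent (derived state '1') is shared by Alpha, Beta, Eta, and Gamma — a synapomorphy uniting that clade.
leaf margin serrate (derived state '0') is shared by all ingroup taxa — unites the whole ingroup.
tarsal claw bifid groups Eta and Zeta, which is incompatible with the clades supported by the remaining characters; treating it as convergent (homoplasy) costs fewer steps than any alternative tree.
prehensile tail (derived state '0') is unique to Alpha (autapomorphy; uninformative for grouping).
Most parsimonious ingroup topology: ((((Eta,Alpha),Beta),Gamma),Zeta).
The clade {Alpha, Beta, Eta, Gamma} is supported by fruit dehiscent: its derived state '1' occurs in exactly those taxa and in no other taxon (including the outgroup).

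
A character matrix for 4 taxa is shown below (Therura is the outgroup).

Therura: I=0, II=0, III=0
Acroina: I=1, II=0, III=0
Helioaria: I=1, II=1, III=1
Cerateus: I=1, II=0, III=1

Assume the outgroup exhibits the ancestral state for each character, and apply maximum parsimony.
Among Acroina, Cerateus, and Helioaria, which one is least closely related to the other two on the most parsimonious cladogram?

Acroina

The outgroup has state '0' for every character, so '1' is the derived state throughout.
I (derived state '1') is shared by all ingroup taxa — unites the whole ingroup.
II (derived state '1') is unique to Helioaria (autapomorphy; uninformative for grouping).
III: derived state '1' in Cerateus and Helioaria only — synapomorphy for {Cerateus, Helioaria}.
Most parsimonious ingroup topology: (Acroina,(Helioaria,Cerateus)).
Helioaria and Cerateus share a more recent common ancestor with each other than either does with Acroina, so Acroina is the least closely related of the three.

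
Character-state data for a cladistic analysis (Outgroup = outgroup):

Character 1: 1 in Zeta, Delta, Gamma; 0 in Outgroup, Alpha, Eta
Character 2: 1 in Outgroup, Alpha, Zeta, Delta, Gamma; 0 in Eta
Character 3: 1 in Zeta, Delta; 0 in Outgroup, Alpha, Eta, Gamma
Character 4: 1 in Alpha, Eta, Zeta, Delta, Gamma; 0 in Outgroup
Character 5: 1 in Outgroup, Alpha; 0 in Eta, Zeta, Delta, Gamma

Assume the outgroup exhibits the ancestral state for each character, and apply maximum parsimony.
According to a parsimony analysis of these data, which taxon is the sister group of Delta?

Zeta

Character polarity is set by the outgroup: the derived state is whichever differs from the outgroup's state, so for Character 2, Character 5 the derived state is '0', and for the remaining characters it is '1'.
Character 1 (derived state '1') is shared by Delta, Gamma, and Zeta — a synapomorphy uniting that clade.
Character 2 (derived state '0') is unique to Eta (autapomorphy; uninformative for grouping).
Only Delta and Zeta show the derived state '1' for Character 3, supporting them as a clade.
Character 4 (derived state '1') is shared by all ingroup taxa — unites the whole ingroup.
Character 5 (derived state '0') is shared by Delta, Eta, Gamma, and Zeta — a synapomorphy uniting that clade.
Most parsimonious ingroup topology: (Alpha,(Eta,((Zeta,Delta),Gamma))).
Delta and Zeta form a cherry on this tree, so they are sister taxa.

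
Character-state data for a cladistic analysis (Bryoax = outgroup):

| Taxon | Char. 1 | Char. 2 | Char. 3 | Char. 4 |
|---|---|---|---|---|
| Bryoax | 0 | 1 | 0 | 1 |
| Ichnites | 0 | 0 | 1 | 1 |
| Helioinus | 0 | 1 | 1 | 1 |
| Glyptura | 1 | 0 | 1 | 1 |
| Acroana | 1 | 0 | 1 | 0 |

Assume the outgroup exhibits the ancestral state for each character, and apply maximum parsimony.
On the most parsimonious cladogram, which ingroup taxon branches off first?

Character polarity is set by the outgroup: the derived state is whichever differs from the outgroup's state, so for Char. 2, Char. 4 the derived state is '0', and for the remaining characters it is '1'.
Char. 1: derived state '1' in Acroana and Glyptura only — synapomorphy for {Acroana, Glyptura}.
Char. 2: derived state '0' in Acroana, Glyptura, and Ichnites only — synapomorphy for {Acroana, Glyptura, Ichnites}.
Char. 3 (derived state '1') is shared by all ingroup taxa — unites the whole ingroup.
Char. 4 (derived state '0') is unique to Acroana (autapomorphy; uninformative for grouping).
Most parsimonious ingroup topology: ((Ichnites,(Glyptura,Acroana)),Helioinus).
Helioinus is sister to the clade containing all other ingroup taxa, so it is the earliest-diverging (most basal) ingroup lineage.

Helioinus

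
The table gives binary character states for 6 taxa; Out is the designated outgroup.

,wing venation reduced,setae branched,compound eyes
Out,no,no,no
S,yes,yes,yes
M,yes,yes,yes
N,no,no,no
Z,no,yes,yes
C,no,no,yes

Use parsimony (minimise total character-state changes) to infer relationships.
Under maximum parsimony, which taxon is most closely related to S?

The outgroup has state 'no' for every character, so 'yes' is the derived state throughout.
wing venation reduced: derived state 'yes' in M and S only — synapomorphy for {M, S}.
setae branched: derived state 'yes' in M, S, and Z only — synapomorphy for {M, S, Z}.
compound eyes (derived state 'yes') is shared by C, M, S, and Z — a synapomorphy uniting that clade.
Most parsimonious ingroup topology: ((((S,M),Z),C),N).
S and M form a cherry on this tree, so they are sister taxa.

M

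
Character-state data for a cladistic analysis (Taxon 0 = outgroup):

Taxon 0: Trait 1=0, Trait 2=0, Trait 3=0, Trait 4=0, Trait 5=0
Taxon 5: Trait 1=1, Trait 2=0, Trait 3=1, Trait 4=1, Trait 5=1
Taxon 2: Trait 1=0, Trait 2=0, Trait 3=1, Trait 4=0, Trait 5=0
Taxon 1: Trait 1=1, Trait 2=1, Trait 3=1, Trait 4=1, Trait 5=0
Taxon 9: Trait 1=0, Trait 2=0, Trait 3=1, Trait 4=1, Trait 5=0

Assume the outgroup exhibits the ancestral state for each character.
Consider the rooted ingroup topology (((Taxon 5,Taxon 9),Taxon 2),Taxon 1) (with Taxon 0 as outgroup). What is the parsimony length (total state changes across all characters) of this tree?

Map each character onto (((Taxon 5,Taxon 9),Taxon 2),Taxon 1) (rooted by Taxon 0) and count the minimum state changes it requires (Fitch parsimony):
Trait 1: 2; Trait 2: 1; Trait 3: 1; Trait 4: 2; Trait 5: 1.
Total tree length = 7.

7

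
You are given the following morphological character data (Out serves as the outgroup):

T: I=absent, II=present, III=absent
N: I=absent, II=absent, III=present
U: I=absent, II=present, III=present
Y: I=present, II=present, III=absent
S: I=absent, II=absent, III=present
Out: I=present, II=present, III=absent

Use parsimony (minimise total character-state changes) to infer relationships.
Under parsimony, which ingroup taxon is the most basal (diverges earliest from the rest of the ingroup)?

Character polarity is set by the outgroup: the derived state is whichever differs from the outgroup's state, so for I, II the derived state is 'absent', and for the remaining characters it is 'present'.
Only N, S, T, and U show the derived state 'absent' for I, supporting them as a clade.
Only N and S show the derived state 'absent' for II, supporting them as a clade.
III: derived state 'present' in N, S, and U only — synapomorphy for {N, S, U}.
Most parsimonious ingroup topology: ((T,((S,N),U)),Y).
Y is sister to the clade containing all other ingroup taxa, so it is the earliest-diverging (most basal) ingroup lineage.

Y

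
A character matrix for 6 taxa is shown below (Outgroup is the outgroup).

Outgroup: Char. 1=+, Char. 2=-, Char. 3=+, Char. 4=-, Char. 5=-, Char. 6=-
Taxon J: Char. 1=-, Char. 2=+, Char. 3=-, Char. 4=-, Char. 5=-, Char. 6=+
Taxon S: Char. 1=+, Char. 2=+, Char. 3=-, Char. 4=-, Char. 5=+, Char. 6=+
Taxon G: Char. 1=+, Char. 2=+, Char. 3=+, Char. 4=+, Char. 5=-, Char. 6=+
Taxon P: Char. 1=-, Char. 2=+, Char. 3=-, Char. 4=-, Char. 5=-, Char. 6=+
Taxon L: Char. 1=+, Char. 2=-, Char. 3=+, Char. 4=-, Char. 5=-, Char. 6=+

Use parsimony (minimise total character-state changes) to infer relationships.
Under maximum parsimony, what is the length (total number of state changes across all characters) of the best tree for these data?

6

Character polarity is set by the outgroup: the derived state is whichever differs from the outgroup's state, so for Char. 1, Char. 3 the derived state is '-', and for the remaining characters it is '+'.
Char. 1 (derived state '-') is shared by Taxon J and Taxon P — a synapomorphy uniting that clade.
Char. 2 (derived state '+') is shared by Taxon G, Taxon J, Taxon P, and Taxon S — a synapomorphy uniting that clade.
Char. 3: derived state '-' in Taxon J, Taxon P, and Taxon S only — synapomorphy for {Taxon J, Taxon P, Taxon S}.
Char. 4 (derived state '+') is unique to Taxon G (autapomorphy; uninformative for grouping).
Char. 5: derived state '+' in Taxon S only — an autapomorphy, so it tells us nothing about relationships among taxa.
All ingroup taxa share the derived state '+' for Char. 6; it defines the ingroup but does not resolve relationships within it.
Most parsimonious ingroup topology: ((((Taxon J,Taxon P),Taxon S),Taxon G),Taxon L).
Changes per character on this tree: Char. 1: 1; Char. 2: 1; Char. 3: 1; Char. 4: 1; Char. 5: 1; Char. 6: 1.
Total = 6.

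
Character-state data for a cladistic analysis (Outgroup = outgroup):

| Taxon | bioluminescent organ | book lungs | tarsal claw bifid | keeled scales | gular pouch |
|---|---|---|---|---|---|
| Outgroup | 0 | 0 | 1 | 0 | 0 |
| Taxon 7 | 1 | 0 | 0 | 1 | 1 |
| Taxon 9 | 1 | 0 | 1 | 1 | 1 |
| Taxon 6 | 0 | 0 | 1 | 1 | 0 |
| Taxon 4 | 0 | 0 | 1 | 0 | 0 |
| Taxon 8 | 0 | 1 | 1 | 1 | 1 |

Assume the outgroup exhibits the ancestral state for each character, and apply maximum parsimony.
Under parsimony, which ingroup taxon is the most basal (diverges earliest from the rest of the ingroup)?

Character polarity is set by the outgroup: the derived state is whichever differs from the outgroup's state, so for tarsal claw bifid the derived state is '0', and for the remaining characters it is '1'.
bioluminescent organ (derived state '1') is shared by Taxon 7 and Taxon 9 — a synapomorphy uniting that clade.
book lungs: derived state '1' in Taxon 8 only — an autapomorphy, so it tells us nothing about relationships among taxa.
tarsal claw bifid (derived state '0') is unique to Taxon 7 (autapomorphy; uninformative for grouping).
keeled scales: derived state '1' in Taxon 6, Taxon 7, Taxon 8, and Taxon 9 only — synapomorphy for {Taxon 6, Taxon 7, Taxon 8, Taxon 9}.
gular pouch: derived state '1' in Taxon 7, Taxon 8, and Taxon 9 only — synapomorphy for {Taxon 7, Taxon 8, Taxon 9}.
Most parsimonious ingroup topology: ((((Taxon 7,Taxon 9),Taxon 8),Taxon 6),Taxon 4).
Taxon 4 is sister to the clade containing all other ingroup taxa, so it is the earliest-diverging (most basal) ingroup lineage.

Taxon 4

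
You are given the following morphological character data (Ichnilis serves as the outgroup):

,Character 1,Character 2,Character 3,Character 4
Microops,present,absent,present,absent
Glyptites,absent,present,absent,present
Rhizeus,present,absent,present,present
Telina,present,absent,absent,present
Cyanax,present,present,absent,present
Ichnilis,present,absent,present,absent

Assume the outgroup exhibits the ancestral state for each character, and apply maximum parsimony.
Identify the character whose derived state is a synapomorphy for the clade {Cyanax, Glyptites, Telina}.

Character 3

Character polarity is set by the outgroup: the derived state is whichever differs from the outgroup's state, so for Character 1, Character 3 the derived state is 'absent', and for the remaining characters it is 'present'.
Character 1 (derived state 'absent') is unique to Glyptites (autapomorphy; uninformative for grouping).
Character 2 (derived state 'present') is shared by Cyanax and Glyptites — a synapomorphy uniting that clade.
Only Cyanax, Glyptites, and Telina show the derived state 'absent' for Character 3, supporting them as a clade.
Only Cyanax, Glyptites, Rhizeus, and Telina show the derived state 'present' for Character 4, supporting them as a clade.
Most parsimonious ingroup topology: (((Telina,(Cyanax,Glyptites)),Rhizeus),Microops).
The clade {Cyanax, Glyptites, Telina} is supported by Character 3: its derived state 'absent' occurs in exactly those taxa and in no other taxon (including the outgroup).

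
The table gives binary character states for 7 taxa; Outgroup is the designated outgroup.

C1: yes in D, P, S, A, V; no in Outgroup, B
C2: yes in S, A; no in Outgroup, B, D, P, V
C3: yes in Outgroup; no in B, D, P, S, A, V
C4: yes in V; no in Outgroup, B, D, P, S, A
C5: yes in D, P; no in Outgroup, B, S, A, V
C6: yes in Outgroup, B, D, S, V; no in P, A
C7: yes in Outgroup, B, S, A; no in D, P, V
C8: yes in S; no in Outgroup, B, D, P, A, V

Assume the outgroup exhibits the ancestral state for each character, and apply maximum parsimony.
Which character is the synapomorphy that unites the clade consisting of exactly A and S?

C2

Character polarity is set by the outgroup: the derived state is whichever differs from the outgroup's state, so for C3, C6, C7 the derived state is 'no', and for the remaining characters it is 'yes'.
C1: derived state 'yes' in A, D, P, S, and V only — synapomorphy for {A, D, P, S, V}.
C2 (derived state 'yes') is shared by A and S — a synapomorphy uniting that clade.
All ingroup taxa share the derived state 'no' for C3; it defines the ingroup but does not resolve relationships within it.
C4: derived state 'yes' in V only — an autapomorphy, so it tells us nothing about relationships among taxa.
Only D and P show the derived state 'yes' for C5, supporting them as a clade.
C6 groups A and P, which is incompatible with the clades supported by the remaining characters; treating it as convergent (homoplasy) costs fewer steps than any alternative tree.
C7 (derived state 'no') is shared by D, P, and V — a synapomorphy uniting that clade.
C8 (derived state 'yes') is unique to S (autapomorphy; uninformative for grouping).
Most parsimonious ingroup topology: (B,((A,S),(V,(D,P)))).
The clade {A, S} is supported by C2: its derived state 'yes' occurs in exactly those taxa and in no other taxon (including the outgroup).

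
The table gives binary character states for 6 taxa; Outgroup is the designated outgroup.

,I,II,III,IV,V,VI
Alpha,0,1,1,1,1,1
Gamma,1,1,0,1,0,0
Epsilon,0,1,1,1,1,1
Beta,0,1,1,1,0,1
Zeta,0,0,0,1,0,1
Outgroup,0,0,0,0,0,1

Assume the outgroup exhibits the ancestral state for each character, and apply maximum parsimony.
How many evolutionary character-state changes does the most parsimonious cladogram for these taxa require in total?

Character polarity is set by the outgroup: the derived state is whichever differs from the outgroup's state, so for VI the derived state is '0', and for the remaining characters it is '1'.
I: derived state '1' in Gamma only — an autapomorphy, so it tells us nothing about relationships among taxa.
II (derived state '1') is shared by Alpha, Beta, Epsilon, and Gamma — a synapomorphy uniting that clade.
III: derived state '1' in Alpha, Beta, and Epsilon only — synapomorphy for {Alpha, Beta, Epsilon}.
All ingroup taxa share the derived state '1' for IV; it defines the ingroup but does not resolve relationships within it.
V (derived state '1') is shared by Alpha and Epsilon — a synapomorphy uniting that clade.
VI (derived state '0') is unique to Gamma (autapomorphy; uninformative for grouping).
Most parsimonious ingroup topology: (Zeta,(((Epsilon,Alpha),Beta),Gamma)).
Changes per character on this tree: I: 1; II: 1; III: 1; IV: 1; V: 1; VI: 1.
Total = 6.

6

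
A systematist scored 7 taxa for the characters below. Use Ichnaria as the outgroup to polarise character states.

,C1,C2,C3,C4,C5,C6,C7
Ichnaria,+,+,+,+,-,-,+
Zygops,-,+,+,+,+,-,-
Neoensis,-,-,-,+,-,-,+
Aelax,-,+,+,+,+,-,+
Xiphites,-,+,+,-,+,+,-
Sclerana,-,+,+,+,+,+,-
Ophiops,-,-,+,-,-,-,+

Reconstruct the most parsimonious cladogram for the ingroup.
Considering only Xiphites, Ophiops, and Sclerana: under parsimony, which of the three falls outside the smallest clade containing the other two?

Ophiops

Character polarity is set by the outgroup: the derived state is whichever differs from the outgroup's state, so for C1, C2, C3, C4, C7 the derived state is '-', and for the remaining characters it is '+'.
All ingroup taxa share the derived state '-' for C1; it defines the ingroup but does not resolve relationships within it.
Only Neoensis and Ophiops show the derived state '-' for C2, supporting them as a clade.
C3 (derived state '-') is unique to Neoensis (autapomorphy; uninformative for grouping).
C4 groups Ophiops and Xiphites, which is incompatible with the clades supported by the remaining characters; treating it as convergent (homoplasy) costs fewer steps than any alternative tree.
C5 (derived state '+') is shared by Aelax, Sclerana, Xiphites, and Zygops — a synapomorphy uniting that clade.
C6: derived state '+' in Sclerana and Xiphites only — synapomorphy for {Sclerana, Xiphites}.
Only Sclerana, Xiphites, and Zygops show the derived state '-' for C7, supporting them as a clade.
Most parsimonious ingroup topology: (((Zygops,(Xiphites,Sclerana)),Aelax),(Neoensis,Ophiops)).
Xiphites and Sclerana share a more recent common ancestor with each other than either does with Ophiops, so Ophiops is the least closely related of the three.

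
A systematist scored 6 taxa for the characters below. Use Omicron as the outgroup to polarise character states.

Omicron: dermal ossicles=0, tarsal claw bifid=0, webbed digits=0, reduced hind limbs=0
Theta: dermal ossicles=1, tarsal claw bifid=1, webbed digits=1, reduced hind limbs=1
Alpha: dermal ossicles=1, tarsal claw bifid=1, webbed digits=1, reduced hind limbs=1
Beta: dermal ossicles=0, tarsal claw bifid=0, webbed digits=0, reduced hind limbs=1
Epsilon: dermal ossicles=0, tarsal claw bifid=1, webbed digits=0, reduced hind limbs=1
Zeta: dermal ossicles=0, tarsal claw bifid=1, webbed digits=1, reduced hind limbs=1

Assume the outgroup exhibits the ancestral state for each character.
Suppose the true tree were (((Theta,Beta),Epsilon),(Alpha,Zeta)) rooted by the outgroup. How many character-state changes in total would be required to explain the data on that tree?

Map each character onto (((Theta,Beta),Epsilon),(Alpha,Zeta)) (rooted by Omicron) and count the minimum state changes it requires (Fitch parsimony):
dermal ossicles: 2; tarsal claw bifid: 2; webbed digits: 2; reduced hind limbs: 1.
Total tree length = 7.

7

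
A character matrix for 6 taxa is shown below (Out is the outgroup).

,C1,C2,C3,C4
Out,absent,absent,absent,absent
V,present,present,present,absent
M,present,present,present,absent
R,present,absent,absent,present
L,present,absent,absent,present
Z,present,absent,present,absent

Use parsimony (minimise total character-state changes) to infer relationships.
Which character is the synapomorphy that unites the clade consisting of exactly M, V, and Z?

The outgroup has state 'absent' for every character, so 'present' is the derived state throughout.
All ingroup taxa share the derived state 'present' for C1; it defines the ingroup but does not resolve relationships within it.
Only M and V show the derived state 'present' for C2, supporting them as a clade.
C3 (derived state 'present') is shared by M, V, and Z — a synapomorphy uniting that clade.
C4 (derived state 'present') is shared by L and R — a synapomorphy uniting that clade.
Most parsimonious ingroup topology: (((V,M),Z),(R,L)).
The clade {M, V, Z} is supported by C3: its derived state 'present' occurs in exactly those taxa and in no other taxon (including the outgroup).

C3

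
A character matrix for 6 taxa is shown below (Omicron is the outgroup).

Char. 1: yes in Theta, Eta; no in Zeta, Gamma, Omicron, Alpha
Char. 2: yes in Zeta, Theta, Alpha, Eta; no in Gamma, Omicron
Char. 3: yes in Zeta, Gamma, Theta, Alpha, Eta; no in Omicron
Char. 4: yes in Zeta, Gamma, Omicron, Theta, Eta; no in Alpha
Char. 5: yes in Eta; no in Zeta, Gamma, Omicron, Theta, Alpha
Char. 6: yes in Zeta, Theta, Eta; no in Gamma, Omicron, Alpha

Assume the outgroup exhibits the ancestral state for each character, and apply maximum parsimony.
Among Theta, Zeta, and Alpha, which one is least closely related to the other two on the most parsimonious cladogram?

Alpha

Character polarity is set by the outgroup: the derived state is whichever differs from the outgroup's state, so for Char. 4 the derived state is 'no', and for the remaining characters it is 'yes'.
Only Eta and Theta show the derived state 'yes' for Char. 1, supporting them as a clade.
Char. 2: derived state 'yes' in Alpha, Eta, Theta, and Zeta only — synapomorphy for {Alpha, Eta, Theta, Zeta}.
All ingroup taxa share the derived state 'yes' for Char. 3; it defines the ingroup but does not resolve relationships within it.
Char. 4: derived state 'no' in Alpha only — an autapomorphy, so it tells us nothing about relationships among taxa.
Char. 5: derived state 'yes' in Eta only — an autapomorphy, so it tells us nothing about relationships among taxa.
Only Eta, Theta, and Zeta show the derived state 'yes' for Char. 6, supporting them as a clade.
Most parsimonious ingroup topology: (((Zeta,(Eta,Theta)),Alpha),Gamma).
Theta and Zeta share a more recent common ancestor with each other than either does with Alpha, so Alpha is the least closely related of the three.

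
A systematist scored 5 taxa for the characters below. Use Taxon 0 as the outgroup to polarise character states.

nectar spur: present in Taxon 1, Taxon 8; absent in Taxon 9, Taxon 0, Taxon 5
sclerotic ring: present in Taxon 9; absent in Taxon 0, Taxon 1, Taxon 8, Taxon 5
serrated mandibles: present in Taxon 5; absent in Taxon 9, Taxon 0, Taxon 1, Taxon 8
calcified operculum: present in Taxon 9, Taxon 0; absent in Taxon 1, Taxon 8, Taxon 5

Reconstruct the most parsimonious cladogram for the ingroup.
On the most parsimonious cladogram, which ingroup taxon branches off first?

Character polarity is set by the outgroup: the derived state is whichever differs from the outgroup's state, so for calcified operculum the derived state is 'absent', and for the remaining characters it is 'present'.
Only Taxon 1 and Taxon 8 show the derived state 'present' for nectar spur, supporting them as a clade.
sclerotic ring: derived state 'present' in Taxon 9 only — an autapomorphy, so it tells us nothing about relationships among taxa.
serrated mandibles: derived state 'present' in Taxon 5 only — an autapomorphy, so it tells us nothing about relationships among taxa.
calcified operculum (derived state 'absent') is shared by Taxon 1, Taxon 5, and Taxon 8 — a synapomorphy uniting that clade.
Most parsimonious ingroup topology: (((Taxon 8,Taxon 1),Taxon 5),Taxon 9).
Taxon 9 is sister to the clade containing all other ingroup taxa, so it is the earliest-diverging (most basal) ingroup lineage.

Taxon 9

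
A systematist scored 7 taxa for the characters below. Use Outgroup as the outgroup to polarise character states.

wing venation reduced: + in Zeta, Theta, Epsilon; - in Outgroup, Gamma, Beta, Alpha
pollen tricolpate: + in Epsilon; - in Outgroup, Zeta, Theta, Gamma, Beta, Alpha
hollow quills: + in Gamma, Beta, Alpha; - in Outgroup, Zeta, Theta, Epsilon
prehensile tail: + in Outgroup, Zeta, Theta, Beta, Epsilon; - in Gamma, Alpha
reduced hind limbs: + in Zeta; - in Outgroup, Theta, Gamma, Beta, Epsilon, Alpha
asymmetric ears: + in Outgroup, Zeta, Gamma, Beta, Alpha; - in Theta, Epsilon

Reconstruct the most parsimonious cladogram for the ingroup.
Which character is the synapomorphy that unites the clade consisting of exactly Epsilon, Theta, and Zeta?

wing venation reduced

Character polarity is set by the outgroup: the derived state is whichever differs from the outgroup's state, so for prehensile tail, asymmetric ears the derived state is '-', and for the remaining characters it is '+'.
Only Epsilon, Theta, and Zeta show the derived state '+' for wing venation reduced, supporting them as a clade.
pollen tricolpate (derived state '+') is unique to Epsilon (autapomorphy; uninformative for grouping).
hollow quills (derived state '+') is shared by Alpha, Beta, and Gamma — a synapomorphy uniting that clade.
prehensile tail (derived state '-') is shared by Alpha and Gamma — a synapomorphy uniting that clade.
reduced hind limbs: derived state '+' in Zeta only — an autapomorphy, so it tells us nothing about relationships among taxa.
asymmetric ears (derived state '-') is shared by Epsilon and Theta — a synapomorphy uniting that clade.
Most parsimonious ingroup topology: ((Zeta,(Theta,Epsilon)),((Gamma,Alpha),Beta)).
The clade {Epsilon, Theta, Zeta} is supported by wing venation reduced: its derived state '+' occurs in exactly those taxa and in no other taxon (including the outgroup).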